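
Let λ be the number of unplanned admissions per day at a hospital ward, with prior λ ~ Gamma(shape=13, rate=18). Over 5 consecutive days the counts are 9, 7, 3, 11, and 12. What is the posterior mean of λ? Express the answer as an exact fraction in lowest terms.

55/23

Total count: 9 + 7 + 3 + 11 + 12 = 42.
Total exposure: 5 days.
Gamma(α, β) with Poisson data over total exposure Σt gives posterior Gamma(α+Σx, β+Σt) = Gamma(55, 23).
Posterior mean = α'/β' = 55/23.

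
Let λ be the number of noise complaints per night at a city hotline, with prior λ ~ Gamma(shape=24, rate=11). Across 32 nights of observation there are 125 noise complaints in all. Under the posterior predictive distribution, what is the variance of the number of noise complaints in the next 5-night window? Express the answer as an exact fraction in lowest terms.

35760/1849

Total count 125 over total exposure 32 nights.
Posterior: α' = 24 + 125 = 149, β' = 11 + 32 = 43.
The posterior predictive for a window of length T is Negative Binomial with variance T·α'·(β'+T)/β'² = 5·149·48/1849 = 35760/1849.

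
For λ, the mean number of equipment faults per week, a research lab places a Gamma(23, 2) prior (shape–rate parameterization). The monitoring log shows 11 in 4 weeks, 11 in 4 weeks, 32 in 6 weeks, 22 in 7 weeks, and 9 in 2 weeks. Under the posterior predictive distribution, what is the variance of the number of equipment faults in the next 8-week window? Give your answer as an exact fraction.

28512/625

Total count: 11 + 11 + 32 + 22 + 9 = 85.
Total exposure: 4 + 4 + 6 + 7 + 2 = 23 weeks.
By Gamma–Poisson conjugacy, the posterior is Gamma(α + Σx, β + Σt) = Gamma(23 + 85, 2 + 23) = Gamma(108, 25).
The posterior predictive for a window of length T is Negative Binomial with variance T·α'·(β'+T)/β'² = 8·108·33/625 = 28512/625.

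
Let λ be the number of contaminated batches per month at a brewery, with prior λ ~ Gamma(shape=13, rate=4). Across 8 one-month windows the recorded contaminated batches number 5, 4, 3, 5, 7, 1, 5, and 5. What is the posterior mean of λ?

Total count: 5 + 4 + 3 + 5 + 7 + 1 + 5 + 5 = 35.
Total exposure: 8 months.
Conjugate update: add total count to the shape and total exposure to the rate, giving Gamma(48, 12).
Posterior mean = α'/β' = 48/12 = 4.

4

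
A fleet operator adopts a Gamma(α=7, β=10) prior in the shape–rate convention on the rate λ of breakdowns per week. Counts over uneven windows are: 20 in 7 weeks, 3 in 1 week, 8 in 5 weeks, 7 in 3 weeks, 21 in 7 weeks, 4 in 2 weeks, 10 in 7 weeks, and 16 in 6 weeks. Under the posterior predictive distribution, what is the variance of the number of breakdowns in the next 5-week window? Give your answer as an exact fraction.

265/24

Total count: 20 + 3 + 8 + 7 + 21 + 4 + 10 + 16 = 89.
Total exposure: 7 + 1 + 5 + 3 + 7 + 2 + 7 + 6 = 38 weeks.
The Gamma prior is conjugate for the Poisson rate, so λ | data ~ Gamma(7+89, 10+38) = Gamma(96, 48).
The posterior predictive for a window of length T is Negative Binomial with variance T·α'·(β'+T)/β'² = 5·96·53/2304 = 265/24.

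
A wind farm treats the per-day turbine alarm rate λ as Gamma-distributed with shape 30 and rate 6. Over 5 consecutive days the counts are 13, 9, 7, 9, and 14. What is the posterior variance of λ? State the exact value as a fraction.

82/121

Total count: 13 + 9 + 7 + 9 + 14 = 52.
Total exposure: 5 days.
The Gamma prior is conjugate for the Poisson rate, so λ | data ~ Gamma(30+52, 6+5) = Gamma(82, 11).
Posterior variance = α'/β'² = 82/121.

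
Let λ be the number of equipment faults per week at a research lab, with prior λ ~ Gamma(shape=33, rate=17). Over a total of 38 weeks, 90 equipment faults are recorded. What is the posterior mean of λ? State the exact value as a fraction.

123/55

Total count 90 over total exposure 38 weeks.
Gamma(α, β) with Poisson data over total exposure Σt gives posterior Gamma(α+Σx, β+Σt) = Gamma(123, 55).
Posterior mean = α'/β' = 123/55.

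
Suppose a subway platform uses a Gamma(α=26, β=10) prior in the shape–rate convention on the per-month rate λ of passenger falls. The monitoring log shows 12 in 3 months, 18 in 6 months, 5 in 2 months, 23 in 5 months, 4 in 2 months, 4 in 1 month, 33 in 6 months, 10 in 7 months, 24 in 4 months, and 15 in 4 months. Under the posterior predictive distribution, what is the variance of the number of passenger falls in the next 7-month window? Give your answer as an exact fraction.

Total count: 12 + 18 + 5 + 23 + 4 + 4 + 33 + 10 + 24 + 15 = 148.
Total exposure: 3 + 6 + 2 + 5 + 2 + 1 + 6 + 7 + 4 + 4 = 40 months.
Gamma(α, β) with Poisson data over total exposure Σt gives posterior Gamma(α+Σx, β+Σt) = Gamma(174, 50).
The posterior predictive for a window of length T is Negative Binomial with variance T·α'·(β'+T)/β'² = 7·174·57/2500 = 34713/1250.

34713/1250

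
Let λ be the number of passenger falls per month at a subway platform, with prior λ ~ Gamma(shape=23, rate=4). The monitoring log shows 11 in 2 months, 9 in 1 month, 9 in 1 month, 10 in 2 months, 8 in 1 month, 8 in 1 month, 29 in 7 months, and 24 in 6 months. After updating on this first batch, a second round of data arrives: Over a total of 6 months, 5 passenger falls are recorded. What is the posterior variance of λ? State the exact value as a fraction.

136/961

Total count: 11 + 9 + 9 + 10 + 8 + 8 + 29 + 24 = 108.
Total exposure: 2 + 1 + 1 + 2 + 1 + 1 + 7 + 6 = 21 months.
After the first batch: Gamma(23 + 108, 4 + 21) = Gamma(131, 25).
Total count 5 over total exposure 6 months.
After the second batch: Gamma(131 + 5, 25 + 6) = Gamma(136, 31).
Posterior variance = α'/β'² = 136/961.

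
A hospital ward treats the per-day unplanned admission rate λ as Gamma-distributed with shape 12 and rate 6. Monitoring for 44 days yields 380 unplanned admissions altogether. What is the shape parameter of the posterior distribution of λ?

392

Total count 380 over total exposure 44 days.
Gamma(α, β) with Poisson data over total exposure Σt gives posterior Gamma(α+Σx, β+Σt) = Gamma(392, 50).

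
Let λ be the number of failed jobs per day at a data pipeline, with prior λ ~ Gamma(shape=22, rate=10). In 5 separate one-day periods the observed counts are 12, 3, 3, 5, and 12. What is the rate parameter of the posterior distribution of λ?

15

Total count: 12 + 3 + 3 + 5 + 12 = 35.
Total exposure: 5 days.
The Gamma prior is conjugate for the Poisson rate, so λ | data ~ Gamma(22+35, 10+5) = Gamma(57, 15).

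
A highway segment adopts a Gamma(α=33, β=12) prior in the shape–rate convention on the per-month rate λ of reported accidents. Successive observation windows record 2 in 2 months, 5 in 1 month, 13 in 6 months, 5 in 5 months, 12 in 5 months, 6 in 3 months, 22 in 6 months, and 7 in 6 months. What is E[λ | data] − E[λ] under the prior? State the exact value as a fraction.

Total count: 2 + 5 + 13 + 5 + 12 + 6 + 22 + 7 = 72.
Total exposure: 2 + 1 + 6 + 5 + 5 + 3 + 6 + 6 = 34 months.
By Gamma–Poisson conjugacy, the posterior is Gamma(α + Σx, β + Σt) = Gamma(33 + 72, 12 + 34) = Gamma(105, 46).
Posterior mean = 105/46 = 105/46; prior mean = 33/12 = 11/4. Difference = 105/46 − 11/4 = -43/92.

-43/92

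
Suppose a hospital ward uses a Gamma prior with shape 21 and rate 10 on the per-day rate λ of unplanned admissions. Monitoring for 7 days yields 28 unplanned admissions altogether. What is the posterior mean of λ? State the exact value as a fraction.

49/17

Total count 28 over total exposure 7 days.
The Gamma prior is conjugate for the Poisson rate, so λ | data ~ Gamma(21+28, 10+7) = Gamma(49, 17).
Posterior mean = α'/β' = 49/17.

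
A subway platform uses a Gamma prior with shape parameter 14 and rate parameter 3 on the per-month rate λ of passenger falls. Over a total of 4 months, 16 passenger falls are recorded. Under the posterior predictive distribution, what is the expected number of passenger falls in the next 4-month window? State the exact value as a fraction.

120/7

Total count 16 over total exposure 4 months.
Conjugate update: add total count to the shape and total exposure to the rate, giving Gamma(30, 7).
Predictive mean over a 4-month window = T·E[λ|data] = 4·30/7 = 120/7.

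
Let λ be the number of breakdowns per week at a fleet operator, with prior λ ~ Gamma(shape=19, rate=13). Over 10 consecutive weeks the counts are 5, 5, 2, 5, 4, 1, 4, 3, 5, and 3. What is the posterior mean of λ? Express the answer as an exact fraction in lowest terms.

Total count: 5 + 5 + 2 + 5 + 4 + 1 + 4 + 3 + 5 + 3 = 37.
Total exposure: 10 weeks.
By Gamma–Poisson conjugacy, the posterior is Gamma(α + Σx, β + Σt) = Gamma(19 + 37, 13 + 10) = Gamma(56, 23).
Posterior mean = α'/β' = 56/23.

56/23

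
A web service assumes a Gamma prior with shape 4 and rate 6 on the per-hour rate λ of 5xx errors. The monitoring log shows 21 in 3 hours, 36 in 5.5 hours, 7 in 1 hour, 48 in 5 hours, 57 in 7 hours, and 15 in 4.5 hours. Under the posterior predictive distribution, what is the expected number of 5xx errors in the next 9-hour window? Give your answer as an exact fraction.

423/8

Total count: 21 + 36 + 7 + 48 + 57 + 15 = 184.
Total exposure: 3 + 5.5 + 1 + 5 + 7 + 4.5 = 26 hours.
The Gamma prior is conjugate for the Poisson rate, so λ | data ~ Gamma(4+184, 6+26) = Gamma(188, 32).
Predictive mean over a 9-hour window = T·E[λ|data] = 9·188/32 = 423/8.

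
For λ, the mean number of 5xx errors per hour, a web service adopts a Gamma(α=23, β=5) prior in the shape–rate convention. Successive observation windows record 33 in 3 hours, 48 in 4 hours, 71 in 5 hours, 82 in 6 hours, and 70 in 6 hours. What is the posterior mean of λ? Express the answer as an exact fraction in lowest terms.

327/29

Total count: 33 + 48 + 71 + 82 + 70 = 304.
Total exposure: 3 + 4 + 5 + 6 + 6 = 24 hours.
By Gamma–Poisson conjugacy, the posterior is Gamma(α + Σx, β + Σt) = Gamma(23 + 304, 5 + 24) = Gamma(327, 29).
Posterior mean = α'/β' = 327/29.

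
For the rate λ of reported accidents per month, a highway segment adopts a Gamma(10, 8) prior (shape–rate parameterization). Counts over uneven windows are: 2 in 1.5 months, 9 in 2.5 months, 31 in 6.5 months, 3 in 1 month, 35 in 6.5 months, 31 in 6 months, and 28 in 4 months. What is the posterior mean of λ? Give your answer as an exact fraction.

149/36

Total count: 2 + 9 + 31 + 3 + 35 + 31 + 28 = 139.
Total exposure: 1.5 + 2.5 + 6.5 + 1 + 6.5 + 6 + 4 = 28 months.
Gamma(α, β) with Poisson data over total exposure Σt gives posterior Gamma(α+Σx, β+Σt) = Gamma(149, 36).
Posterior mean = α'/β' = 149/36.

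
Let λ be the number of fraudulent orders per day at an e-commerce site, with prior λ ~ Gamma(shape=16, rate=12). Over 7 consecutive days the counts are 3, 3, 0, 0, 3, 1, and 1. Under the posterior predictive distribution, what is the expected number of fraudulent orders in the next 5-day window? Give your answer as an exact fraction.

135/19

Total count: 3 + 3 + 0 + 0 + 3 + 1 + 1 = 11.
Total exposure: 7 days.
Posterior: α' = 16 + 11 = 27, β' = 12 + 7 = 19.
Predictive mean over a 5-day window = T·E[λ|data] = 5·27/19 = 135/19.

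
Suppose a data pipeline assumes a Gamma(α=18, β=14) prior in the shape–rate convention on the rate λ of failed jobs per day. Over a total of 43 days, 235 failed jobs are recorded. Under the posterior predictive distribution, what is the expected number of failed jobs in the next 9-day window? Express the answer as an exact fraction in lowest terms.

Total count 235 over total exposure 43 days.
By Gamma–Poisson conjugacy, the posterior is Gamma(α + Σx, β + Σt) = Gamma(18 + 235, 14 + 43) = Gamma(253, 57).
Predictive mean over a 9-day window = T·E[λ|data] = 9·253/57 = 759/19.

759/19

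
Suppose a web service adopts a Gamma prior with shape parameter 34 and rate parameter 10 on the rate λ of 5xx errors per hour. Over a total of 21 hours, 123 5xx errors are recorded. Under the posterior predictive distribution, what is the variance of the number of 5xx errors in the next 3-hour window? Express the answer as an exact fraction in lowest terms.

16014/961

Total count 123 over total exposure 21 hours.
Posterior: α' = 34 + 123 = 157, β' = 10 + 21 = 31.
The posterior predictive for a window of length T is Negative Binomial with variance T·α'·(β'+T)/β'² = 3·157·34/961 = 16014/961.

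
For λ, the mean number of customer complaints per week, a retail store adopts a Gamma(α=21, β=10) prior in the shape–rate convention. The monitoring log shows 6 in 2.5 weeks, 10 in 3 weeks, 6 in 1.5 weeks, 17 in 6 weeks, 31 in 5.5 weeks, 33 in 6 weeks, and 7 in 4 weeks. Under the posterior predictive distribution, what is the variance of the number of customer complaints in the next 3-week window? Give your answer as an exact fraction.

65238/5929

Total count: 6 + 10 + 6 + 17 + 31 + 33 + 7 = 110.
Total exposure: 2.5 + 3 + 1.5 + 6 + 5.5 + 6 + 4 = 28.5 weeks.
Posterior: α' = 21 + 110 = 131, β' = 10 + 28.5 = 77/2.
The posterior predictive for a window of length T is Negative Binomial with variance T·α'·(β'+T)/β'² = 3·131·(83/2)/(5929/4) = 65238/5929.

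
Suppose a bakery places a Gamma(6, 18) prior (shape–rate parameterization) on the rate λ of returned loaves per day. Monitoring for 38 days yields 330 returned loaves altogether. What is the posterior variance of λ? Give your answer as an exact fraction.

3/28

Total count 330 over total exposure 38 days.
Gamma(α, β) with Poisson data over total exposure Σt gives posterior Gamma(α+Σx, β+Σt) = Gamma(336, 56).
Posterior variance = α'/β'² = 336/3136 = 3/28.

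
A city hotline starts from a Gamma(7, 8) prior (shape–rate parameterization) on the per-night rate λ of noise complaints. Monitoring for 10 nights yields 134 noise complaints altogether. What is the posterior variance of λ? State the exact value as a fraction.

Total count 134 over total exposure 10 nights.
By Gamma–Poisson conjugacy, the posterior is Gamma(α + Σx, β + Σt) = Gamma(7 + 134, 8 + 10) = Gamma(141, 18).
Posterior variance = α'/β'² = 141/324 = 47/108.

47/108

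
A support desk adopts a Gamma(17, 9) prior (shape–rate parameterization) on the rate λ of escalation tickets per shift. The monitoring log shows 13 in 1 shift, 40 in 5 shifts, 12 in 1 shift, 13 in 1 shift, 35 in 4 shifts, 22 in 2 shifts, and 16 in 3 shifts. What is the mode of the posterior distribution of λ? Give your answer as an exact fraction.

Total count: 13 + 40 + 12 + 13 + 35 + 22 + 16 = 151.
Total exposure: 1 + 5 + 1 + 1 + 4 + 2 + 3 = 17 shifts.
By Gamma–Poisson conjugacy, the posterior is Gamma(α + Σx, β + Σt) = Gamma(17 + 151, 9 + 17) = Gamma(168, 26).
Posterior mode = (α'−1)/β' = 167/26.

167/26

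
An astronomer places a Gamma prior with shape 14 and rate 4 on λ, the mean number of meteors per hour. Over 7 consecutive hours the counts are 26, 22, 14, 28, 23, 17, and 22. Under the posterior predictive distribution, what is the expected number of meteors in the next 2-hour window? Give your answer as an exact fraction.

332/11

Total count: 26 + 22 + 14 + 28 + 23 + 17 + 22 = 152.
Total exposure: 7 hours.
Posterior: α' = 14 + 152 = 166, β' = 4 + 7 = 11.
Predictive mean over a 2-hour window = T·E[λ|data] = 2·166/11 = 332/11.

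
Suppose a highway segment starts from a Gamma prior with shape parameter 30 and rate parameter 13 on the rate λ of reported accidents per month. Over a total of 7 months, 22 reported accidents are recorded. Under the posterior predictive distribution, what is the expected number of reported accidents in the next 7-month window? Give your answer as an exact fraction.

Total count 22 over total exposure 7 months.
By Gamma–Poisson conjugacy, the posterior is Gamma(α + Σx, β + Σt) = Gamma(30 + 22, 13 + 7) = Gamma(52, 20).
Predictive mean over a 7-month window = T·E[λ|data] = 7·52/20 = 91/5.

91/5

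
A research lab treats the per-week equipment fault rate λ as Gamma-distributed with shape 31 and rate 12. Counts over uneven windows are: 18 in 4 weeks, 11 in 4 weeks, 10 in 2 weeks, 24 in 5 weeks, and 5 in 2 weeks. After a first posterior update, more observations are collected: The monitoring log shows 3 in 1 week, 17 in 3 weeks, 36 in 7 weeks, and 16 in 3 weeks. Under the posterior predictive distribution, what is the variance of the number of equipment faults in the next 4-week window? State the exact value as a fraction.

32148/1849

Total count: 18 + 11 + 10 + 24 + 5 = 68.
Total exposure: 4 + 4 + 2 + 5 + 2 = 17 weeks.
After the first batch: Gamma(31 + 68, 12 + 17) = Gamma(99, 29).
Total count: 3 + 17 + 36 + 16 = 72.
Total exposure: 1 + 3 + 7 + 3 = 14 weeks.
After the second batch: Gamma(99 + 72, 29 + 14) = Gamma(171, 43).
The posterior predictive for a window of length T is Negative Binomial with variance T·α'·(β'+T)/β'² = 4·171·47/1849 = 32148/1849.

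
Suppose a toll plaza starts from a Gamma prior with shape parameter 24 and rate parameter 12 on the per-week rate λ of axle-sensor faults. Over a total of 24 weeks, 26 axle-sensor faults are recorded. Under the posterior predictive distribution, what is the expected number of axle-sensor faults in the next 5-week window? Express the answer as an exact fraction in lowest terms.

125/18

Total count 26 over total exposure 24 weeks.
Posterior: α' = 24 + 26 = 50, β' = 12 + 24 = 36.
Predictive mean over a 5-week window = T·E[λ|data] = 5·50/36 = 125/18.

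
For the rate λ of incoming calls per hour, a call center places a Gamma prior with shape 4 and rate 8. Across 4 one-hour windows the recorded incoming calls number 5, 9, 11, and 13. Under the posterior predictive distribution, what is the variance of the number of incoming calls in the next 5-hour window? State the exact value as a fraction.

595/24

Total count: 5 + 9 + 11 + 13 = 38.
Total exposure: 4 hours.
Gamma(α, β) with Poisson data over total exposure Σt gives posterior Gamma(α+Σx, β+Σt) = Gamma(42, 12).
The posterior predictive for a window of length T is Negative Binomial with variance T·α'·(β'+T)/β'² = 5·42·17/144 = 595/24.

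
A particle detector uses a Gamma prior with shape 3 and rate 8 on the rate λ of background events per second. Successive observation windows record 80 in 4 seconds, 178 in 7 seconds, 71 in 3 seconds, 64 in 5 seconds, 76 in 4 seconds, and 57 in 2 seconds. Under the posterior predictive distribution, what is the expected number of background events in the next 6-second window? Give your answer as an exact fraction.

Total count: 80 + 178 + 71 + 64 + 76 + 57 = 526.
Total exposure: 4 + 7 + 3 + 5 + 4 + 2 = 25 seconds.
The Gamma prior is conjugate for the Poisson rate, so λ | data ~ Gamma(3+526, 8+25) = Gamma(529, 33).
Predictive mean over a 6-second window = T·E[λ|data] = 6·529/33 = 1058/11.

1058/11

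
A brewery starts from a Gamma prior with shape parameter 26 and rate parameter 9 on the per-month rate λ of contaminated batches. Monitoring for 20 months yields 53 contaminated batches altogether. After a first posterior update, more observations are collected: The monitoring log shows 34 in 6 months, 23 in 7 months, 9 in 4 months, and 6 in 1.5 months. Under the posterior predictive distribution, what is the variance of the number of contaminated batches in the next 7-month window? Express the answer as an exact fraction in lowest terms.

230426/9025

Total count 53 over total exposure 20 months.
After the first batch: Gamma(26 + 53, 9 + 20) = Gamma(79, 29).
Total count: 34 + 23 + 9 + 6 = 72.
Total exposure: 6 + 7 + 4 + 1.5 = 18.5 months.
After the second batch: Gamma(79 + 72, 29 + 18.5) = Gamma(151, 95/2).
The posterior predictive for a window of length T is Negative Binomial with variance T·α'·(β'+T)/β'² = 7·151·(109/2)/(9025/4) = 230426/9025.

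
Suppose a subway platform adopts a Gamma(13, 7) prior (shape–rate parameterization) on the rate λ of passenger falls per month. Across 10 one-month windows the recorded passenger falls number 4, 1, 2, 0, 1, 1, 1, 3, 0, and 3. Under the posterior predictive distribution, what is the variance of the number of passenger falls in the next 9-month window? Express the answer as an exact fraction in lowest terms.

Total count: 4 + 1 + 2 + 0 + 1 + 1 + 1 + 3 + 0 + 3 = 16.
Total exposure: 10 months.
Posterior: α' = 13 + 16 = 29, β' = 7 + 10 = 17.
The posterior predictive for a window of length T is Negative Binomial with variance T·α'·(β'+T)/β'² = 9·29·26/289 = 6786/289.

6786/289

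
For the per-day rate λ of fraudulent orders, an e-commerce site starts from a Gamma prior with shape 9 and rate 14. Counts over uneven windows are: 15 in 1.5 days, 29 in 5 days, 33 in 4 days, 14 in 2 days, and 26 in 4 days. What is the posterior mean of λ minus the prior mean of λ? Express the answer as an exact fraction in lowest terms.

2979/854

Total count: 15 + 29 + 33 + 14 + 26 = 117.
Total exposure: 1.5 + 5 + 4 + 2 + 4 = 16.5 days.
By Gamma–Poisson conjugacy, the posterior is Gamma(α + Σx, β + Σt) = Gamma(9 + 117, 14 + 16.5) = Gamma(126, 61/2).
Posterior mean = 126/(61/2) = 252/61; prior mean = 9/14 = 9/14. Difference = 252/61 − 9/14 = 2979/854.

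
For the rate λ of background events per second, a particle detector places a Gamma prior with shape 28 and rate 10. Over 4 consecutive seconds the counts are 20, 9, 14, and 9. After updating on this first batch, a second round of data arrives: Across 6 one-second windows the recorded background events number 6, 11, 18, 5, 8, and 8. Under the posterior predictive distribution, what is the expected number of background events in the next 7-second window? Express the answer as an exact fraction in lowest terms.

Total count: 20 + 9 + 14 + 9 = 52.
Total exposure: 4 seconds.
After the first batch: Gamma(28 + 52, 10 + 4) = Gamma(80, 14).
Total count: 6 + 11 + 18 + 5 + 8 + 8 = 56.
Total exposure: 6 seconds.
After the second batch: Gamma(80 + 56, 14 + 6) = Gamma(136, 20).
Predictive mean over a 7-second window = T·E[λ|data] = 7·136/20 = 238/5.

238/5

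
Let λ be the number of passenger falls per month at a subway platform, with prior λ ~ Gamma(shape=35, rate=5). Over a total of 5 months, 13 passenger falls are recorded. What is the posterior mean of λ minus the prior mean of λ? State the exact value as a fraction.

-11/5

Total count 13 over total exposure 5 months.
Posterior: α' = 35 + 13 = 48, β' = 5 + 5 = 10.
Posterior mean = 48/10 = 24/5; prior mean = 35/5 = 7. Difference = 24/5 − 7 = -11/5.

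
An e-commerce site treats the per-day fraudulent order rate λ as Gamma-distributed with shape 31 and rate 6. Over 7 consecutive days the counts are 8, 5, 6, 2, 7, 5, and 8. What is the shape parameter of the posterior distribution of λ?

72

Total count: 8 + 5 + 6 + 2 + 7 + 5 + 8 = 41.
Total exposure: 7 days.
Conjugate update: add total count to the shape and total exposure to the rate, giving Gamma(72, 13).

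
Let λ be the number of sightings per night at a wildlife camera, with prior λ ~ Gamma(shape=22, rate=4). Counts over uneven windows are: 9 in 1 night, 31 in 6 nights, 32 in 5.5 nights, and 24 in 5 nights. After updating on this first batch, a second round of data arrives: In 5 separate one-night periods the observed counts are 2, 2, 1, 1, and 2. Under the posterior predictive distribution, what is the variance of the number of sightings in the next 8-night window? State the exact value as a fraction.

139104/2809

Total count: 9 + 31 + 32 + 24 = 96.
Total exposure: 1 + 6 + 5.5 + 5 = 17.5 nights.
After the first batch: Gamma(22 + 96, 4 + 17.5) = Gamma(118, 43/2).
Total count: 2 + 2 + 1 + 1 + 2 = 8.
Total exposure: 5 nights.
After the second batch: Gamma(118 + 8, 43/2 + 5) = Gamma(126, 53/2).
The posterior predictive for a window of length T is Negative Binomial with variance T·α'·(β'+T)/β'² = 8·126·(69/2)/(2809/4) = 139104/2809.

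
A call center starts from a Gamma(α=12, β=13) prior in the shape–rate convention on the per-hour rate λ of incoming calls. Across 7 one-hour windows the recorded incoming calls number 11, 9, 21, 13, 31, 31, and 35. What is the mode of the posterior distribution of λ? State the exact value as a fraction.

81/10

Total count: 11 + 9 + 21 + 13 + 31 + 31 + 35 = 151.
Total exposure: 7 hours.
By Gamma–Poisson conjugacy, the posterior is Gamma(α + Σx, β + Σt) = Gamma(12 + 151, 13 + 7) = Gamma(163, 20).
Posterior mode = (α'−1)/β' = 162/20 = 81/10.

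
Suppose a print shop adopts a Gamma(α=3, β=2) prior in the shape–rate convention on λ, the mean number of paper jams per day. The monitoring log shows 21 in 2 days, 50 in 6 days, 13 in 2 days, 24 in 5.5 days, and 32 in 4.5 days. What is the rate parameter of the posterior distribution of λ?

Total count: 21 + 50 + 13 + 24 + 32 = 140.
Total exposure: 2 + 6 + 2 + 5.5 + 4.5 = 20 days.
By Gamma–Poisson conjugacy, the posterior is Gamma(α + Σx, β + Σt) = Gamma(3 + 140, 2 + 20) = Gamma(143, 22).

22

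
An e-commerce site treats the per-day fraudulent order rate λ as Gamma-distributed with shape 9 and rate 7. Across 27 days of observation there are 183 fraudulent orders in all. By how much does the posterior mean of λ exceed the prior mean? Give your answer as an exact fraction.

Total count 183 over total exposure 27 days.
Conjugate update: add total count to the shape and total exposure to the rate, giving Gamma(192, 34).
Posterior mean = 192/34 = 96/17; prior mean = 9/7 = 9/7. Difference = 96/17 − 9/7 = 519/119.

519/119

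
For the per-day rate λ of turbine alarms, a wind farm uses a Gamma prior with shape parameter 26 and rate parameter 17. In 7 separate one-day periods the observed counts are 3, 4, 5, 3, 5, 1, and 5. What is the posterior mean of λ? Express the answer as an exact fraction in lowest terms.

13/6

Total count: 3 + 4 + 5 + 3 + 5 + 1 + 5 = 26.
Total exposure: 7 days.
Conjugate update: add total count to the shape and total exposure to the rate, giving Gamma(52, 24).
Posterior mean = α'/β' = 52/24 = 13/6.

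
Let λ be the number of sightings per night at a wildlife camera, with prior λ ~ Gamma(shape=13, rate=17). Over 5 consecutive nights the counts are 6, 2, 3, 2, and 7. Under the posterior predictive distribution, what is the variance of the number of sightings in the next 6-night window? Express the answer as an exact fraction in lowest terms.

126/11

Total count: 6 + 2 + 3 + 2 + 7 = 20.
Total exposure: 5 nights.
By Gamma–Poisson conjugacy, the posterior is Gamma(α + Σx, β + Σt) = Gamma(13 + 20, 17 + 5) = Gamma(33, 22).
The posterior predictive for a window of length T is Negative Binomial with variance T·α'·(β'+T)/β'² = 6·33·28/484 = 126/11.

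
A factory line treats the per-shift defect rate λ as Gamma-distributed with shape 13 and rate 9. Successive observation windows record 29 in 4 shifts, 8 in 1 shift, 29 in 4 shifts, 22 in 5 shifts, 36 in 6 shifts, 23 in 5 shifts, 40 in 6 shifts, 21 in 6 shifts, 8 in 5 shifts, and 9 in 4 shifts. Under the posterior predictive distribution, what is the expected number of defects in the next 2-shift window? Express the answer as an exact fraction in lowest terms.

476/55

Total count: 29 + 8 + 29 + 22 + 36 + 23 + 40 + 21 + 8 + 9 = 225.
Total exposure: 4 + 1 + 4 + 5 + 6 + 5 + 6 + 6 + 5 + 4 = 46 shifts.
By Gamma–Poisson conjugacy, the posterior is Gamma(α + Σx, β + Σt) = Gamma(13 + 225, 9 + 46) = Gamma(238, 55).
Predictive mean over a 2-shift window = T·E[λ|data] = 2·238/55 = 476/55.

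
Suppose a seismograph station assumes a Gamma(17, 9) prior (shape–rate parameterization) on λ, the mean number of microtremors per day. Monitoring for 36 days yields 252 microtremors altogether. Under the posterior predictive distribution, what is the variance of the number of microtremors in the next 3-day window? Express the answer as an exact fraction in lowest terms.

Total count 252 over total exposure 36 days.
By Gamma–Poisson conjugacy, the posterior is Gamma(α + Σx, β + Σt) = Gamma(17 + 252, 9 + 36) = Gamma(269, 45).
The posterior predictive for a window of length T is Negative Binomial with variance T·α'·(β'+T)/β'² = 3·269·48/2025 = 4304/225.

4304/225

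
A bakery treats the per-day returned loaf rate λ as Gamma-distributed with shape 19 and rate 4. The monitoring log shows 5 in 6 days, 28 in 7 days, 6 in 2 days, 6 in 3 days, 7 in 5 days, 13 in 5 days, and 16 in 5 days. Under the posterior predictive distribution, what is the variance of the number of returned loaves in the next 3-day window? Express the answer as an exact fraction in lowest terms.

12000/1369

Total count: 5 + 28 + 6 + 6 + 7 + 13 + 16 = 81.
Total exposure: 6 + 7 + 2 + 3 + 5 + 5 + 5 = 33 days.
The Gamma prior is conjugate for the Poisson rate, so λ | data ~ Gamma(19+81, 4+33) = Gamma(100, 37).
The posterior predictive for a window of length T is Negative Binomial with variance T·α'·(β'+T)/β'² = 3·100·40/1369 = 12000/1369.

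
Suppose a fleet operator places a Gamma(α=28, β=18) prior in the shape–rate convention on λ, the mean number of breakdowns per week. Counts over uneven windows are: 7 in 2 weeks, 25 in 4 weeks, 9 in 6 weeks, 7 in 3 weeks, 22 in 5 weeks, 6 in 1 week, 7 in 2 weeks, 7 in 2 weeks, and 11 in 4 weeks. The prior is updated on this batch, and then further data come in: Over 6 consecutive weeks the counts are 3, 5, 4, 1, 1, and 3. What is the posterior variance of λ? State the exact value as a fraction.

Total count: 7 + 25 + 9 + 7 + 22 + 6 + 7 + 7 + 11 = 101.
Total exposure: 2 + 4 + 6 + 3 + 5 + 1 + 2 + 2 + 4 = 29 weeks.
After the first batch: Gamma(28 + 101, 18 + 29) = Gamma(129, 47).
Total count: 3 + 5 + 4 + 1 + 1 + 3 = 17.
Total exposure: 6 weeks.
After the second batch: Gamma(129 + 17, 47 + 6) = Gamma(146, 53).
Posterior variance = α'/β'² = 146/2809.

146/2809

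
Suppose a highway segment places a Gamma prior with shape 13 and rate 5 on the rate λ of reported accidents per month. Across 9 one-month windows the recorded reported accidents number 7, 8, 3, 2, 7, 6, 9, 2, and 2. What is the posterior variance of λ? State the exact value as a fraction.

59/196

Total count: 7 + 8 + 3 + 2 + 7 + 6 + 9 + 2 + 2 = 46.
Total exposure: 9 months.
The Gamma prior is conjugate for the Poisson rate, so λ | data ~ Gamma(13+46, 5+9) = Gamma(59, 14).
Posterior variance = α'/β'² = 59/196.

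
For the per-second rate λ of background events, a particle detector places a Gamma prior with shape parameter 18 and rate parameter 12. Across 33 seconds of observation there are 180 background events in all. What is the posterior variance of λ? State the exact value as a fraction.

22/225

Total count 180 over total exposure 33 seconds.
Posterior: α' = 18 + 180 = 198, β' = 12 + 33 = 45.
Posterior variance = α'/β'² = 198/2025 = 22/225.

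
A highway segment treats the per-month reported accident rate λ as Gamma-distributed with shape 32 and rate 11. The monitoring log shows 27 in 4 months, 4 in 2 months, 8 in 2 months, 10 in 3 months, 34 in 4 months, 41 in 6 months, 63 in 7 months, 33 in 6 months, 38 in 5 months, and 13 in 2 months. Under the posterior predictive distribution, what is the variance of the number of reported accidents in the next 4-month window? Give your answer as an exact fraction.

4242/169

Total count: 27 + 4 + 8 + 10 + 34 + 41 + 63 + 33 + 38 + 13 = 271.
Total exposure: 4 + 2 + 2 + 3 + 4 + 6 + 7 + 6 + 5 + 2 = 41 months.
By Gamma–Poisson conjugacy, the posterior is Gamma(α + Σx, β + Σt) = Gamma(32 + 271, 11 + 41) = Gamma(303, 52).
The posterior predictive for a window of length T is Negative Binomial with variance T·α'·(β'+T)/β'² = 4·303·56/2704 = 4242/169.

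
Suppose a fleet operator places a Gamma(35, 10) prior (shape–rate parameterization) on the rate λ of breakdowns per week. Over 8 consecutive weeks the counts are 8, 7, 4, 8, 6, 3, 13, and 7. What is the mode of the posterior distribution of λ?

5

Total count: 8 + 7 + 4 + 8 + 6 + 3 + 13 + 7 = 56.
Total exposure: 8 weeks.
The Gamma prior is conjugate for the Poisson rate, so λ | data ~ Gamma(35+56, 10+8) = Gamma(91, 18).
Posterior mode = (α'−1)/β' = 90/18 = 5.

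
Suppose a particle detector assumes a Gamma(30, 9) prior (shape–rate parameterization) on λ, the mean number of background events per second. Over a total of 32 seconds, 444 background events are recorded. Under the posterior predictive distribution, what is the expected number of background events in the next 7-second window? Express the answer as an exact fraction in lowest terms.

3318/41

Total count 444 over total exposure 32 seconds.
Posterior: α' = 30 + 444 = 474, β' = 9 + 32 = 41.
Predictive mean over a 7-second window = T·E[λ|data] = 7·474/41 = 3318/41.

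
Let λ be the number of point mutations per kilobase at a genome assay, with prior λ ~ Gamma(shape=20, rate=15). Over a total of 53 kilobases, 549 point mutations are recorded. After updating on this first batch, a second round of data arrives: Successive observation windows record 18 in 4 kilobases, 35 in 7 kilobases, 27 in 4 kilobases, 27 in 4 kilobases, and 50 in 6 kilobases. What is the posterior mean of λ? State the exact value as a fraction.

Total count 549 over total exposure 53 kilobases.
After the first batch: Gamma(20 + 549, 15 + 53) = Gamma(569, 68).
Total count: 18 + 35 + 27 + 27 + 50 = 157.
Total exposure: 4 + 7 + 4 + 4 + 6 = 25 kilobases.
After the second batch: Gamma(569 + 157, 68 + 25) = Gamma(726, 93).
Posterior mean = α'/β' = 726/93 = 242/31.

242/31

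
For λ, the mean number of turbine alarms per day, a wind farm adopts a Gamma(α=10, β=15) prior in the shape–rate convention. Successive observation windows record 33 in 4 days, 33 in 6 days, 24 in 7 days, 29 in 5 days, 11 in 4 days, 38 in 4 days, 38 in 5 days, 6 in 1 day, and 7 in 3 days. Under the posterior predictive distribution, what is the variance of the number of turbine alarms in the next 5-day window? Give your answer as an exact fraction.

Total count: 33 + 33 + 24 + 29 + 11 + 38 + 38 + 6 + 7 = 219.
Total exposure: 4 + 6 + 7 + 5 + 4 + 4 + 5 + 1 + 3 = 39 days.
Gamma(α, β) with Poisson data over total exposure Σt gives posterior Gamma(α+Σx, β+Σt) = Gamma(229, 54).
The posterior predictive for a window of length T is Negative Binomial with variance T·α'·(β'+T)/β'² = 5·229·59/2916 = 67555/2916.

67555/2916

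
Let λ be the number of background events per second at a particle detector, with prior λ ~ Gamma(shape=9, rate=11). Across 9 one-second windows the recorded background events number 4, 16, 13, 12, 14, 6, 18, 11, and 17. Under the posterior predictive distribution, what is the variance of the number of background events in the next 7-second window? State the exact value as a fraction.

567/10

Total count: 4 + 16 + 13 + 12 + 14 + 6 + 18 + 11 + 17 = 111.
Total exposure: 9 seconds.
The Gamma prior is conjugate for the Poisson rate, so λ | data ~ Gamma(9+111, 11+9) = Gamma(120, 20).
The posterior predictive for a window of length T is Negative Binomial with variance T·α'·(β'+T)/β'² = 7·120·27/400 = 567/10.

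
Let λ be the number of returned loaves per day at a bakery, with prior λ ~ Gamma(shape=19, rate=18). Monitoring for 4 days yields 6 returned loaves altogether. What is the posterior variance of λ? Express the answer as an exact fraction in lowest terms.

Total count 6 over total exposure 4 days.
By Gamma–Poisson conjugacy, the posterior is Gamma(α + Σx, β + Σt) = Gamma(19 + 6, 18 + 4) = Gamma(25, 22).
Posterior variance = α'/β'² = 25/484.

25/484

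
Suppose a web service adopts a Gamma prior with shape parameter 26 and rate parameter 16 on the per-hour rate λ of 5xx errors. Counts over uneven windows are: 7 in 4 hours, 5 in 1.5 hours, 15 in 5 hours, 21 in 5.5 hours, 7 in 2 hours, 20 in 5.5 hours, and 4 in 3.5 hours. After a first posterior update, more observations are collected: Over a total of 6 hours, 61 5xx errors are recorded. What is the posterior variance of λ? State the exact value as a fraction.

166/2401

Total count: 7 + 5 + 15 + 21 + 7 + 20 + 4 = 79.
Total exposure: 4 + 1.5 + 5 + 5.5 + 2 + 5.5 + 3.5 = 27 hours.
After the first batch: Gamma(26 + 79, 16 + 27) = Gamma(105, 43).
Total count 61 over total exposure 6 hours.
After the second batch: Gamma(105 + 61, 43 + 6) = Gamma(166, 49).
Posterior variance = α'/β'² = 166/2401.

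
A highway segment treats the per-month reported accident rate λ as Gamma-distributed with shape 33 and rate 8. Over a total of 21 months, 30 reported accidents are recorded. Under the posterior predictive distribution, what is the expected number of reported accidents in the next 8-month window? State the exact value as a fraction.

Total count 30 over total exposure 21 months.
The Gamma prior is conjugate for the Poisson rate, so λ | data ~ Gamma(33+30, 8+21) = Gamma(63, 29).
Predictive mean over an 8-month window = T·E[λ|data] = 8·63/29 = 504/29.

504/29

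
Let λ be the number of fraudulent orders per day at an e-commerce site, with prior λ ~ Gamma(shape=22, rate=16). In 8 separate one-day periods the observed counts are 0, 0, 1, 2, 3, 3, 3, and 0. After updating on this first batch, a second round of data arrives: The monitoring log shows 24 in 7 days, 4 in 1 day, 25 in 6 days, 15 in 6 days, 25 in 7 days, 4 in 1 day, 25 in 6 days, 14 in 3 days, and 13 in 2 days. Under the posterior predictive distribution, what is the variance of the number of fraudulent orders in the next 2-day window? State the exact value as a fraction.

Total count: 0 + 0 + 1 + 2 + 3 + 3 + 3 + 0 = 12.
Total exposure: 8 days.
After the first batch: Gamma(22 + 12, 16 + 8) = Gamma(34, 24).
Total count: 24 + 4 + 25 + 15 + 25 + 4 + 25 + 14 + 13 = 149.
Total exposure: 7 + 1 + 6 + 6 + 7 + 1 + 6 + 3 + 2 = 39 days.
After the second batch: Gamma(34 + 149, 24 + 39) = Gamma(183, 63).
The posterior predictive for a window of length T is Negative Binomial with variance T·α'·(β'+T)/β'² = 2·183·65/3969 = 7930/1323.

7930/1323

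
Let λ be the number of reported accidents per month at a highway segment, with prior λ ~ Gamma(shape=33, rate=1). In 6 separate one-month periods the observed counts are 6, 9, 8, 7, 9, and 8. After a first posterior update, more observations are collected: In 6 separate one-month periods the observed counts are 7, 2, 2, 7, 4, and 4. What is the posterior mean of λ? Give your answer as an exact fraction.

Total count: 6 + 9 + 8 + 7 + 9 + 8 = 47.
Total exposure: 6 months.
After the first batch: Gamma(33 + 47, 1 + 6) = Gamma(80, 7).
Total count: 7 + 2 + 2 + 7 + 4 + 4 = 26.
Total exposure: 6 months.
After the second batch: Gamma(80 + 26, 7 + 6) = Gamma(106, 13).
Posterior mean = α'/β' = 106/13.

106/13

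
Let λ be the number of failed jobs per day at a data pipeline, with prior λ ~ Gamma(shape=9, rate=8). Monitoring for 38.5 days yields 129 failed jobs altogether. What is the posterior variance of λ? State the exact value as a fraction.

Total count 129 over total exposure 38.5 days.
Gamma(α, β) with Poisson data over total exposure Σt gives posterior Gamma(α+Σx, β+Σt) = Gamma(138, 93/2).
Posterior variance = α'/β'² = 138/(8649/4) = 184/2883.

184/2883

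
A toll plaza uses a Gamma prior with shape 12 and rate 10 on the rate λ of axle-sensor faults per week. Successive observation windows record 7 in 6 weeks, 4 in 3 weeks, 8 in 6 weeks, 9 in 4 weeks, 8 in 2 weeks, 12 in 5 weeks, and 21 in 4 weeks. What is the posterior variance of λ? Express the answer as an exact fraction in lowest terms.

81/1600

Total count: 7 + 4 + 8 + 9 + 8 + 12 + 21 = 69.
Total exposure: 6 + 3 + 6 + 4 + 2 + 5 + 4 = 30 weeks.
Posterior: α' = 12 + 69 = 81, β' = 10 + 30 = 40.
Posterior variance = α'/β'² = 81/1600.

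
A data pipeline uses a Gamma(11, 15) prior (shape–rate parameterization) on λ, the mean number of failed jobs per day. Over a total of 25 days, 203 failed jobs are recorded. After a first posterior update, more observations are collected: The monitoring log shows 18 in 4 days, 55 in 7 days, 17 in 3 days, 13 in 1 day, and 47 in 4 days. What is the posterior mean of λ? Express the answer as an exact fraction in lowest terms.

364/59

Total count 203 over total exposure 25 days.
After the first batch: Gamma(11 + 203, 15 + 25) = Gamma(214, 40).
Total count: 18 + 55 + 17 + 13 + 47 = 150.
Total exposure: 4 + 7 + 3 + 1 + 4 = 19 days.
After the second batch: Gamma(214 + 150, 40 + 19) = Gamma(364, 59).
Posterior mean = α'/β' = 364/59.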